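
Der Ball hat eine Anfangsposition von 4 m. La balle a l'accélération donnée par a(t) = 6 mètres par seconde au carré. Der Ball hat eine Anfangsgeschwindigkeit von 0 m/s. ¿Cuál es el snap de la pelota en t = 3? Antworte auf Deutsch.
Ausgehend von der Beschleunigung a(t) = 6, nehmen wir 2 Ableitungen. Mit d/dt von a(t) finden wir j(t) = 0. Mit d/dt von j(t) finden wir s(t) = 0. Aus der Gleichung für den Snap s(t) = 0, setzen wir t = 3 ein und erhalten s = 0.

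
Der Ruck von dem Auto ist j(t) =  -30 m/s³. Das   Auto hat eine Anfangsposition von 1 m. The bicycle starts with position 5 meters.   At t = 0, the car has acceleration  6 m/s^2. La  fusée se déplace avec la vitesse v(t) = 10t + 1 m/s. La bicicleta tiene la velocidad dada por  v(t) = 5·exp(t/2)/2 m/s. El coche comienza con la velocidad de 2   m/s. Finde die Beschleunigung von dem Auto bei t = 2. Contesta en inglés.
Starting from jerk j(t) = -30, we take 1 antiderivative. The integral of jerk, with a(0) = 6, gives acceleration: a(t) = 6 - 30·t. We have acceleration a(t) = 6 - 30·t. Substituting t = 2: a(2) = -54.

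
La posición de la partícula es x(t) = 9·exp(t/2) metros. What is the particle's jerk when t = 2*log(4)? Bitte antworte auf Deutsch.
Wir müssen unsere Gleichung für die Position x(t) = 9·exp(t/2) 3-mal ableiten. Mit d/dt von x(t) finden wir v(t) = 9·exp(t/2)/2. Die Ableitung von der Geschwindigkeit ergibt die Beschleunigung: a(t) = 9·exp(t/2)/4. Durch Ableiten von der Beschleunigung erhalten wir den Ruck: j(t) = 9·exp(t/2)/8. Mit j(t) = 9·exp(t/2)/8 und Einsetzen von t = 2*log(4), finden wir j = 9/2.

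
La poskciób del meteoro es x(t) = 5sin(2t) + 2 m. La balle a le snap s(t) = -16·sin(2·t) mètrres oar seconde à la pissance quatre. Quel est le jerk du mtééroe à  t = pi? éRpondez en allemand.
Ausgehend von der Position x(t) = 5·sin(2·t) + 2, nehmen wir 3 Ableitungen. Mit d/dt von x(t) finden wir v(t) = 10·cos(2·t). Die Ableitung von der Geschwindigkeit ergibt die Beschleunigung: a(t) = -20·sin(2·t). Mit d/dt von a(t) finden wir j(t) = -40·cos(2·t). Mit j(t) = -40·cos(2·t) und Einsetzen von t = pi, finden wir j = -40.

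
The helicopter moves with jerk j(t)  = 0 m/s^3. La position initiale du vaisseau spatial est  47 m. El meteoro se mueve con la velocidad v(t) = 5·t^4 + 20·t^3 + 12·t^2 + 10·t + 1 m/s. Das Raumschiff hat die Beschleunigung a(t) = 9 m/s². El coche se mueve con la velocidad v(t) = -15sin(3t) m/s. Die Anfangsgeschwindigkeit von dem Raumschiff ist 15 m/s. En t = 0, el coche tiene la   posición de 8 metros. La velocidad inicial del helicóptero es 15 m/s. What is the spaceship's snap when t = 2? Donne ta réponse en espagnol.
Para resolver esto, necesitamos tomar 2 derivadas de nuestra ecuación de la aceleración a(t) = 9. Derivando la aceleración, obtenemos la sacudida: j(t) = 0. Derivando la sacudida, obtenemos el snap: s(t) = 0. Usando s(t) = 0 y sustituyendo t = 2, encontramos s = 0.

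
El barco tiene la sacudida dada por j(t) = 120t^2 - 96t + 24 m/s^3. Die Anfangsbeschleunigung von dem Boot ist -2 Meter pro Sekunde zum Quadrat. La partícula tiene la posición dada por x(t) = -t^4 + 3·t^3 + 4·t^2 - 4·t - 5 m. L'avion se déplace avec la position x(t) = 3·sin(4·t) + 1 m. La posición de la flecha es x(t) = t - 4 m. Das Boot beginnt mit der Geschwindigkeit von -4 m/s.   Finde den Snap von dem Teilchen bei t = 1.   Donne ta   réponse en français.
Pour résoudre ceci, nous devons prendre 4 dérivées de notre équation de la position x(t) = -t^4 + 3·t^3 + 4·t^2 - 4·t - 5. La dérivée de la position donne la vitesse: v(t) = -4·t^3 + 9·t^2 + 8·t - 4. En prenant d/dt de v(t), nous trouvons a(t) = -12·t^2 + 18·t + 8. En prenant d/dt de a(t), nous trouvons j(t) = 18 - 24·t. En prenant d/dt de j(t), nous trouvons s(t) = -24. De l'équation du snap s(t) = -24, nous substituons t = 1 pour obtenir s = -24.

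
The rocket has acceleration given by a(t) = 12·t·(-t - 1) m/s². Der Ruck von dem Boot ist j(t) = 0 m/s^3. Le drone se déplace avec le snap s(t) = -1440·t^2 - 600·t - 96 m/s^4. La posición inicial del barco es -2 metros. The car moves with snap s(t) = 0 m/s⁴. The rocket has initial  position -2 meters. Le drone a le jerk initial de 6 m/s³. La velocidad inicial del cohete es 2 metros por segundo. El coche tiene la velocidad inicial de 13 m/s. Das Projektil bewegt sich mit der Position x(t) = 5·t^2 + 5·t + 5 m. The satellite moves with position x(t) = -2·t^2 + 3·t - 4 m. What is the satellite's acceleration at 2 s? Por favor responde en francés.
Nous devons dériver notre équation de la position x(t) = -2·t^2 + 3·t - 4 2 fois. La dérivée de la position donne la vitesse: v(t) = 3 - 4·t. En prenant d/dt de v(t), nous trouvons a(t) = -4. De l'équation de l'accélération a(t) = -4, nous substituons t = 2 pour obtenir a = -4.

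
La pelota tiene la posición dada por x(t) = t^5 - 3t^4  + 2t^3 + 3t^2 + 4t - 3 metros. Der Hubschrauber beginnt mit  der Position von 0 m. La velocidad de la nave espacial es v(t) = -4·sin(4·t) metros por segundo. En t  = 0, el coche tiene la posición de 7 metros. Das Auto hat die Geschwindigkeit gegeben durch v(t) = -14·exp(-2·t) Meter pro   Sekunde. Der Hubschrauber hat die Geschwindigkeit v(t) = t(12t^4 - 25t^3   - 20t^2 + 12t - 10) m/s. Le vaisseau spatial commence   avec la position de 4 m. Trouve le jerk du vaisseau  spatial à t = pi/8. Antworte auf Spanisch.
Partiendo de la velocidad v(t) = -4·sin(4·t), tomamos 2 derivadas. La derivada de la velocidad da la aceleración: a(t) = -16·cos(4·t). La derivada de la aceleración da la sacudida: j(t) = 64·sin(4·t). Usando j(t) = 64·sin(4·t) y sustituyendo t = pi/8, encontramos j = 64.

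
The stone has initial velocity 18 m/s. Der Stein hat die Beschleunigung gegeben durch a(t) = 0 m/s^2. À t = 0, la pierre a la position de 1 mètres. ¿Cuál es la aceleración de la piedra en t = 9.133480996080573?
De la ecuación de la aceleración a(t) = 0, sustituimos t = 9.133480996080573 para obtener a = 0.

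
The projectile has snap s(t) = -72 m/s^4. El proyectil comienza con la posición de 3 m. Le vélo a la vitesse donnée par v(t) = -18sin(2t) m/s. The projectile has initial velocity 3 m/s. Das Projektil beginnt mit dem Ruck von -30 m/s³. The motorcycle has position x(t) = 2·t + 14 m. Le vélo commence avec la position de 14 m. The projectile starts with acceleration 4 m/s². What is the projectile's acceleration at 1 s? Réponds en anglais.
We need to integrate our snap equation s(t) = -72 2 times. Integrating snap and using the initial condition j(0) = -30, we get j(t) = -72·t - 30. The antiderivative of jerk, with a(0) = 4, gives acceleration: a(t) = -36·t^2 - 30·t + 4. We have acceleration a(t) = -36·t^2 - 30·t + 4. Substituting t = 1: a(1) = -62.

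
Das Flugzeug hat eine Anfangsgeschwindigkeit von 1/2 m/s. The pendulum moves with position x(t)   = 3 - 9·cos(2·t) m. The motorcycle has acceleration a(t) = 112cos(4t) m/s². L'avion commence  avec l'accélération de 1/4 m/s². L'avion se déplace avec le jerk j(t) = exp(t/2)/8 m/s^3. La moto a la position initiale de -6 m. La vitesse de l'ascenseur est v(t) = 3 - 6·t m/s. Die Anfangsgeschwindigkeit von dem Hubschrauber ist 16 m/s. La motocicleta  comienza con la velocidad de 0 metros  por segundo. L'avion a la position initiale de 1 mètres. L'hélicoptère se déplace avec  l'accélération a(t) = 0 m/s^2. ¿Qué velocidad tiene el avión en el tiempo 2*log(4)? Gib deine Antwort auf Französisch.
Nous devons trouver l'intégrale de notre équation du jerk j(t) = exp(t/2)/8 2 fois. L'intégrale du jerk est l'accélération. En utilisant a(0) = 1/4, nous obtenons a(t) = exp(t/2)/4. En intégrant l'accélération et en utilisant la condition initiale v(0) = 1/2, nous obtenons v(t) = exp(t/2)/2. Nous avons la vitesse v(t) = exp(t/2)/2. En substituant t = 2*log(4): v(2*log(4)) = 2.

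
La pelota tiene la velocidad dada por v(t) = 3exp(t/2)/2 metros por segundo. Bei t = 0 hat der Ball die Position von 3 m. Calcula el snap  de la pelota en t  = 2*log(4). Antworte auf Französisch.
Nous devons dériver notre équation de la vitesse v(t) = 3·exp(t/2)/2 3 fois. En dérivant la vitesse, nous obtenons l'accélération: a(t) = 3·exp(t/2)/4. En prenant d/dt de a(t), nous trouvons j(t) = 3·exp(t/2)/8. En prenant d/dt de j(t), nous trouvons s(t) = 3·exp(t/2)/16. De l'équation du snap s(t) = 3·exp(t/2)/16, nous substituons t = 2*log(4) pour obtenir s = 3/4.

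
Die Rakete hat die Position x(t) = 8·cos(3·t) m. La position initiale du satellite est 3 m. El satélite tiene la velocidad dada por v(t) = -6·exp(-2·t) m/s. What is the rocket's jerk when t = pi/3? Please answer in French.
Pour résoudre ceci, nous devons prendre 3 dérivées de notre équation de la position x(t) = 8·cos(3·t). En prenant d/dt de x(t), nous trouvons v(t) = -24·sin(3·t). En prenant d/dt de v(t), nous trouvons a(t) = -72·cos(3·t). La dérivée de l'accélération donne le jerk: j(t) = 216·sin(3·t). De l'équation du jerk j(t) = 216·sin(3·t), nous substituons t = pi/3 pour obtenir j = 0.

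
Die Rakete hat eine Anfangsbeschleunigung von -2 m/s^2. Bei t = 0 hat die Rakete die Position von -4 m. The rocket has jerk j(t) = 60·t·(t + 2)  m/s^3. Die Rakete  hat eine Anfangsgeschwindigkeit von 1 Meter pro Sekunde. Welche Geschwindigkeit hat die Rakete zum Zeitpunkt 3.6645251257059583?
Wir müssen das Integral unserer Gleichung für den Ruck j(t) = 60·t·(t + 2) 2-mal finden. Das Integral von dem Ruck, mit a(0) = -2, ergibt die Beschleunigung: a(t) = 20·t^3 + 60·t^2 - 2. Durch Integration von der Beschleunigung und Verwendung der Anfangsbedingung v(0) = 1, erhalten wir v(t) = 5·t^4 + 20·t^3 - 2·t + 1. Aus der Gleichung für die Geschwindigkeit v(t) = 5·t^4 + 20·t^3 - 2·t + 1, setzen wir t = 3.6645251257059583 ein und erhalten v = 1879.52625512370.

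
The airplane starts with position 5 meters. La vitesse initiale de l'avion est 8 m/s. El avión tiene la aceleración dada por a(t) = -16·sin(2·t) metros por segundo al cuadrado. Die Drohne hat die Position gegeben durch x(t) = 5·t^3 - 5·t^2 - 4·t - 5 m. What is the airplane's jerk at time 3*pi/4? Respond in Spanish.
Debemos derivar nuestra ecuación de la aceleración a(t) = -16·sin(2·t) 1 vez. Derivando la aceleración, obtenemos la sacudida: j(t) = -32·cos(2·t). Usando j(t) = -32·cos(2·t) y sustituyendo t = 3*pi/4, encontramos j = 0.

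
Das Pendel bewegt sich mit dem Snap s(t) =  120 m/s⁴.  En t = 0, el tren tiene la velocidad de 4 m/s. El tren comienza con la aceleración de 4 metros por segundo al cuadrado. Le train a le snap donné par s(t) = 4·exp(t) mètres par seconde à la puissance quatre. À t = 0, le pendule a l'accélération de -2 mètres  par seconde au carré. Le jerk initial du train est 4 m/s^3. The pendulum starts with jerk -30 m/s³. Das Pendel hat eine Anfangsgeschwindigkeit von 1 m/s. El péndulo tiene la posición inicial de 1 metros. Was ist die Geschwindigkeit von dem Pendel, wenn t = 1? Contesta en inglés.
To find the answer, we compute 3 antiderivatives of s(t) = 120. Finding the integral of s(t) and using j(0) = -30: j(t) = 120·t - 30. Taking ∫j(t)dt and applying a(0) = -2, we find a(t) = 60·t^2 - 30·t - 2. Integrating acceleration and using the initial condition v(0) = 1, we get v(t) = 20·t^3 - 15·t^2 - 2·t + 1. We have velocity v(t) = 20·t^3 - 15·t^2 - 2·t + 1. Substituting t = 1: v(1) = 4.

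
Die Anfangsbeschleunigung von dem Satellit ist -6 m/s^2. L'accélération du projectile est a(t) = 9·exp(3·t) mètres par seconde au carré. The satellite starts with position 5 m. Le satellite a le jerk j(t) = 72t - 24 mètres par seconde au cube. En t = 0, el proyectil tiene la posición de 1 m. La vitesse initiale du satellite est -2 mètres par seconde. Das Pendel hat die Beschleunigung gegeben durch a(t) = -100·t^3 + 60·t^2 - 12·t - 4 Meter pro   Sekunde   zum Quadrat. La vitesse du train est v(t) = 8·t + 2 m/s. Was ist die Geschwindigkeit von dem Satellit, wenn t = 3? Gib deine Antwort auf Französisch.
Pour résoudre ceci, nous devons prendre 2 intégrales de notre équation du jerk j(t) = 72·t - 24. La primitive du jerk, avec a(0) = -6, donne l'accélération: a(t) = 36·t^2 - 24·t - 6. L'intégrale de l'accélération, avec v(0) = -2, donne la vitesse: v(t) = 12·t^3 - 12·t^2 - 6·t - 2. De l'équation de la vitesse v(t) = 12·t^3 - 12·t^2 - 6·t - 2, nous substituons t = 3 pour obtenir v = 196.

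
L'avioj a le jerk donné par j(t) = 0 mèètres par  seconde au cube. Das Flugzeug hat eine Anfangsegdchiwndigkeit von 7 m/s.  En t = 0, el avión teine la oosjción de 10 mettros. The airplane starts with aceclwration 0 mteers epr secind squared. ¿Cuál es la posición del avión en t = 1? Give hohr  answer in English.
To find the answer, we compute 3 integrals of j(t) = 0. Finding the antiderivative of j(t) and using a(0) = 0: a(t) = 0. The integral of acceleration is velocity. Using v(0) = 7, we get v(t) = 7. The antiderivative of velocity, with x(0) = 10, gives position: x(t) = 7·t + 10. Using x(t) = 7·t + 10 and substituting t = 1, we find x = 17.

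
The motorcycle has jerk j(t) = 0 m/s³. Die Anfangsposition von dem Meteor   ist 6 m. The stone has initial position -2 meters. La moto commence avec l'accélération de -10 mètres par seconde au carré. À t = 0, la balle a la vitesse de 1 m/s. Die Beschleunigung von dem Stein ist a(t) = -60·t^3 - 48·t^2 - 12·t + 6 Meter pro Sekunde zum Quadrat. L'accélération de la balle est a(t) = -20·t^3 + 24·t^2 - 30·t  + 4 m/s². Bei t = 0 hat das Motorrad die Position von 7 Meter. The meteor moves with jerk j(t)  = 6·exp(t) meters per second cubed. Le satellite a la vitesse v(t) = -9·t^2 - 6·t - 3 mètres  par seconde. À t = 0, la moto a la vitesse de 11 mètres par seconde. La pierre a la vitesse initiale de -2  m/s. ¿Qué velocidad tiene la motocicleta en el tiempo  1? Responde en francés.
En partant du jerk j(t) = 0, nous prenons 2 intégrales. La primitive du jerk est l'accélération. En utilisant a(0) = -10, nous obtenons a(t) = -10. En prenant ∫a(t)dt et en appliquant v(0) = 11, nous trouvons v(t) = 11 - 10·t. En utilisant v(t) = 11 - 10·t et en substituant t = 1, nous trouvons v = 1.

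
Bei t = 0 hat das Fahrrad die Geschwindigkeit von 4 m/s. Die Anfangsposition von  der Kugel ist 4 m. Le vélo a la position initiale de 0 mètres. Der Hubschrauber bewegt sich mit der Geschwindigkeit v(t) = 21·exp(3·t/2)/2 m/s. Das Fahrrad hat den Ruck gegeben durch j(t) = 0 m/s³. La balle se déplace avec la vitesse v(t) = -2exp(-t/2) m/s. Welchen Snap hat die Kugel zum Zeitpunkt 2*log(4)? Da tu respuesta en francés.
Nous devons dériver notre équation de la vitesse v(t) = -2·exp(-t/2) 3 fois. En dérivant la vitesse, nous obtenons l'accélération: a(t) = exp(-t/2). En prenant d/dt de a(t), nous trouvons j(t) = -exp(-t/2)/2. La dérivée du jerk donne le snap: s(t) = exp(-t/2)/4. De l'équation du snap s(t) = exp(-t/2)/4, nous substituons t = 2*log(4) pour obtenir s = 1/16.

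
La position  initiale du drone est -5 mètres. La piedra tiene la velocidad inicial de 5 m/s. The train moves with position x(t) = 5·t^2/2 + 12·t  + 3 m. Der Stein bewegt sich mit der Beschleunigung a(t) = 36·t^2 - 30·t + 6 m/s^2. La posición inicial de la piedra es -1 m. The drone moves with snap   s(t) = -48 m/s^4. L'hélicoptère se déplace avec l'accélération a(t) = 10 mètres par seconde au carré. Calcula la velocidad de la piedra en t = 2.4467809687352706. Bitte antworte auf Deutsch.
Wir müssen unsere Gleichung für die Beschleunigung a(t) = 36·t^2 - 30·t + 6 1-mal integrieren. Die Stammfunktion von der Beschleunigung, mit v(0) = 5, ergibt die Geschwindigkeit: v(t) = 12·t^3 - 15·t^2 + 6·t + 5. Aus der Gleichung für die Geschwindigkeit v(t) = 12·t^3 - 15·t^2 + 6·t + 5, setzen wir t = 2.4467809687352706 ein und erhalten v = 105.658442254380.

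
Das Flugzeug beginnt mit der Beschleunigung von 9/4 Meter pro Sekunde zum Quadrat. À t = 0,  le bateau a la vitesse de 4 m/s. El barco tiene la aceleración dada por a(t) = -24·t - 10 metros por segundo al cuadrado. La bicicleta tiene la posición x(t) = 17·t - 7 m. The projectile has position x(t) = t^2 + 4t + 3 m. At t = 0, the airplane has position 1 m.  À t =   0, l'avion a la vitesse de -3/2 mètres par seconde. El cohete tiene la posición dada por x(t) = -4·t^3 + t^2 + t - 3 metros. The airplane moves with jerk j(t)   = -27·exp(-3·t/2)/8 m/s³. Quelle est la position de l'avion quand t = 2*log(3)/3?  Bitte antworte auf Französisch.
Pour résoudre ceci, nous devons prendre 3 intégrales de notre équation du jerk j(t) = -27·exp(-3·t/2)/8. La primitive du jerk, avec a(0) = 9/4, donne l'accélération: a(t) = 9·exp(-3·t/2)/4. En intégrant l'accélération et en utilisant la condition initiale v(0) = -3/2, nous obtenons v(t) = -3·exp(-3·t/2)/2. En prenant ∫v(t)dt et en appliquant x(0) = 1, nous trouvons x(t) = exp(-3·t/2). De l'équation de la position x(t) = exp(-3·t/2), nous substituons t = 2*log(3)/3 pour obtenir x = 1/3.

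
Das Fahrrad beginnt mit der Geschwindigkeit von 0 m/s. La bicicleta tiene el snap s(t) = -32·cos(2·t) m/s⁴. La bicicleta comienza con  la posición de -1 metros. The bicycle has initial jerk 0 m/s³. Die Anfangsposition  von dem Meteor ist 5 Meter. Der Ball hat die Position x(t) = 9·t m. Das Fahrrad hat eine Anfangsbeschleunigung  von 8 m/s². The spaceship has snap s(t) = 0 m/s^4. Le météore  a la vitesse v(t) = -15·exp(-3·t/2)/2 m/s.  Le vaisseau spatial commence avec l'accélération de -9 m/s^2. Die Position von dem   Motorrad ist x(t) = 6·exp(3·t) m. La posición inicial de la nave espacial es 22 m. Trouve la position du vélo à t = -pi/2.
En partant du snap s(t) = -32·cos(2·t), nous prenons 4 intégrales. En intégrant le snap et en utilisant la condition initiale j(0) = 0, nous obtenons j(t) = -16·sin(2·t). L'intégrale du jerk, avec a(0) = 8, donne l'accélération: a(t) = 8·cos(2·t). La primitive de l'accélération, avec v(0) = 0, donne la vitesse: v(t) = 4·sin(2·t). En intégrant la vitesse et en utilisant la condition initiale x(0) = -1, nous obtenons x(t) = 1 - 2·cos(2·t). En utilisant x(t) = 1 - 2·cos(2·t) et en substituant t = -pi/2, nous trouvons x = 3.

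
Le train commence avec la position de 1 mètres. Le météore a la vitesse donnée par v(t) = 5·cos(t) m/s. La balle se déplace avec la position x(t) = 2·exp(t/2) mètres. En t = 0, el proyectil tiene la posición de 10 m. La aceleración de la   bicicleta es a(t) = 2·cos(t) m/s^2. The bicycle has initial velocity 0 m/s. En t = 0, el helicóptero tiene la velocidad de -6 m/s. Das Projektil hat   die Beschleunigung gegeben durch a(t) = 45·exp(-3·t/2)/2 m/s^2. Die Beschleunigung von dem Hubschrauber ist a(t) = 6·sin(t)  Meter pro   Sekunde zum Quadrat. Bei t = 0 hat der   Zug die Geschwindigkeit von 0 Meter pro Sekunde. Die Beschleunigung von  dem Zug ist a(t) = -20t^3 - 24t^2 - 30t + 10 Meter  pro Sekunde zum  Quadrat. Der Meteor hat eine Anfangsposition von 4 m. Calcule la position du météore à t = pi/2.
Nous devons intégrer notre équation de la vitesse v(t) = 5·cos(t) 1 fois. La primitive de la vitesse est la position. En utilisant x(0) = 4, nous obtenons x(t) = 5·sin(t) + 4. De l'équation de la position x(t) = 5·sin(t) + 4, nous substituons t = pi/2 pour obtenir x = 9.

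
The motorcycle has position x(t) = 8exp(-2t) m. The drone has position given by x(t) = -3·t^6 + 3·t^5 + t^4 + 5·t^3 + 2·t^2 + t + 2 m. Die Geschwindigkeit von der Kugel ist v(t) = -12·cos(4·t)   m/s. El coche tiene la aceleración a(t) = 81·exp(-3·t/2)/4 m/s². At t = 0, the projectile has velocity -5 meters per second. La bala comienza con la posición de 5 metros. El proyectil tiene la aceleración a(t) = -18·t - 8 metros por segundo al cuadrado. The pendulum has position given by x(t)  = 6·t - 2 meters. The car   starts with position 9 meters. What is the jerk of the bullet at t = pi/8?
Starting from velocity v(t) = -12·cos(4·t), we take 2 derivatives. Differentiating velocity, we get acceleration: a(t) = 48·sin(4·t). Differentiating acceleration, we get jerk: j(t) = 192·cos(4·t). We have jerk j(t) = 192·cos(4·t). Substituting t = pi/8: j(pi/8) = 0.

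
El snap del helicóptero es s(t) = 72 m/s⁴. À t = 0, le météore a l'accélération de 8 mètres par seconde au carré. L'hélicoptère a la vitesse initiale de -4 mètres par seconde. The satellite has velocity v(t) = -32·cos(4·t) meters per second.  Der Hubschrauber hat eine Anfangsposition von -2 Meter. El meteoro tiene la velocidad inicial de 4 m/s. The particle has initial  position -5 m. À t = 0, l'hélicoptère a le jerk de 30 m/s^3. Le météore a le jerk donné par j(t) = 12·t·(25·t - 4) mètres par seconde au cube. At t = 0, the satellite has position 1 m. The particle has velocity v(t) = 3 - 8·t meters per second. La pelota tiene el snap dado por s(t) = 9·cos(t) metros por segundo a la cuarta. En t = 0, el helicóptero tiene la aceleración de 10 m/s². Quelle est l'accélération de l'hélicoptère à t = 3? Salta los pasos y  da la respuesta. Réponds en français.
L'accélération à t = 3 est a = 424.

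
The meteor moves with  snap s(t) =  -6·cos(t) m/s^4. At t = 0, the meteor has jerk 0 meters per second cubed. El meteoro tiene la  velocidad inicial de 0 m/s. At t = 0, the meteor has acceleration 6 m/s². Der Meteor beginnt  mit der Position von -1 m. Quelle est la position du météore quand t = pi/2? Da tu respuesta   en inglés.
To find the answer, we compute 4 integrals of s(t) = -6·cos(t). Integrating snap and using the initial condition j(0) = 0, we get j(t) = -6·sin(t). The antiderivative of jerk, with a(0) = 6, gives acceleration: a(t) = 6·cos(t). The integral of acceleration, with v(0) = 0, gives velocity: v(t) = 6·sin(t). The antiderivative of velocity, with x(0) = -1, gives position: x(t) = 5 - 6·cos(t). Using x(t) = 5 - 6·cos(t) and substituting t = pi/2, we find x = 5.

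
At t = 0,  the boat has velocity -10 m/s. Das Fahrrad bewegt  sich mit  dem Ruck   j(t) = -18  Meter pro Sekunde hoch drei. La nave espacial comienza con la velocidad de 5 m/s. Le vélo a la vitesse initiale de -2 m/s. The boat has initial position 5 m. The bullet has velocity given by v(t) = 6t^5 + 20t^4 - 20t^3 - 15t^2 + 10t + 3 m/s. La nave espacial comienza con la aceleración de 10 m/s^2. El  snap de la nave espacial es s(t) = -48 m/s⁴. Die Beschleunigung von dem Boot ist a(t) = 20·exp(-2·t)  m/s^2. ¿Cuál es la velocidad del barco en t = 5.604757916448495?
Partiendo de la aceleración a(t) = 20·exp(-2·t), tomamos 1 integral. Integrando la aceleración y usando la condición inicial v(0) = -10, obtenemos v(t) = -10·exp(-2·t). Tenemos la velocidad v(t) = -10·exp(-2·t). Sustituyendo t = 5.604757916448495: v(5.604757916448495) = -0.000135446918483922.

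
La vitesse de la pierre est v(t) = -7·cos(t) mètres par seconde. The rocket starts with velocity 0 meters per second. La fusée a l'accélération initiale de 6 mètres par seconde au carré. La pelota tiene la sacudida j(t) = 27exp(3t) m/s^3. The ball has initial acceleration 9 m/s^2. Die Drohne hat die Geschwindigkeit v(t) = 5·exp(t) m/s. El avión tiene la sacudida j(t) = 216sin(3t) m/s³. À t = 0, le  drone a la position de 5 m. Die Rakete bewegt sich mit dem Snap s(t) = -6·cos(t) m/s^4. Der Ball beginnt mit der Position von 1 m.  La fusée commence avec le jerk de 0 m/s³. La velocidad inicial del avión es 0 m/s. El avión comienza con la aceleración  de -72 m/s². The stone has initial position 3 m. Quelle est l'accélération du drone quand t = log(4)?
Nous devons dériver notre équation de la vitesse v(t) = 5·exp(t) 1 fois. En dérivant la vitesse, nous obtenons l'accélération: a(t) = 5·exp(t). De l'équation de l'accélération a(t) = 5·exp(t), nous substituons t = log(4) pour obtenir a = 20.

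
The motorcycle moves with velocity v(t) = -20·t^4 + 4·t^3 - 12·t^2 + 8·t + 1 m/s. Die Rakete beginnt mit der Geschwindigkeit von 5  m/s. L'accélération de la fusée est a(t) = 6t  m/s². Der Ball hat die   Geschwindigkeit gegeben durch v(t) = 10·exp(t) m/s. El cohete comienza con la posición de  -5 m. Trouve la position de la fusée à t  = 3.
Pour résoudre ceci, nous devons prendre 2 intégrales de notre équation de l'accélération a(t) = 6·t. En intégrant l'accélération et en utilisant la condition initiale v(0) = 5, nous obtenons v(t) = 3·t^2 + 5. En intégrant la vitesse et en utilisant la condition initiale x(0) = -5, nous obtenons x(t) = t^3 + 5·t - 5. Nous avons la position x(t) = t^3 + 5·t - 5. En substituant t = 3: x(3) = 37.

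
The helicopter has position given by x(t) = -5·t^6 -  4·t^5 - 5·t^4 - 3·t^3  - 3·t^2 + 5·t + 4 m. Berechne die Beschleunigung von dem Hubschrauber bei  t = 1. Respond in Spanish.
Partiendo de la posición x(t) = -5·t^6 - 4·t^5 - 5·t^4 - 3·t^3 - 3·t^2 + 5·t + 4, tomamos 2 derivadas. Derivando la posición, obtenemos la velocidad: v(t) = -30·t^5 - 20·t^4 - 20·t^3 - 9·t^2 - 6·t + 5. Derivando la velocidad, obtenemos la aceleración: a(t) = -150·t^4 - 80·t^3 - 60·t^2 - 18·t - 6. Usando a(t) = -150·t^4 - 80·t^3 - 60·t^2 - 18·t - 6 y sustituyendo t = 1, encontramos a = -314.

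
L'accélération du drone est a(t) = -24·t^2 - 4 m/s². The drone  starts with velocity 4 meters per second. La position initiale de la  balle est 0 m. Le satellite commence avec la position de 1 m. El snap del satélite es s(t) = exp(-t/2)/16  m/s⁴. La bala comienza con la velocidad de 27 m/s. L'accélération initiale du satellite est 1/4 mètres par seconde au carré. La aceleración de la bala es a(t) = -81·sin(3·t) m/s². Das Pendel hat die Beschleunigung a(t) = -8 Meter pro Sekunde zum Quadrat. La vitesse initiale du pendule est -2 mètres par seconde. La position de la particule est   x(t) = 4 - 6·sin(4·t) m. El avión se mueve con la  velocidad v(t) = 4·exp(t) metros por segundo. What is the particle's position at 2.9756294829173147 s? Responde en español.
Usando x(t) = 4 - 6·sin(4·t) y sustituyendo t = 2.9756294829173147, encontramos x = 7.69693530128886.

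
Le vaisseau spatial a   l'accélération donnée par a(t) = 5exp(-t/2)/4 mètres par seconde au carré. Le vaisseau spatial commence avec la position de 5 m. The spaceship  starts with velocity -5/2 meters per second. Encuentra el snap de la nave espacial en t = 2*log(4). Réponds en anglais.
We must differentiate our acceleration equation a(t) = 5·exp(-t/2)/4 2 times. Differentiating acceleration, we get jerk: j(t) = -5·exp(-t/2)/8. Differentiating jerk, we get snap: s(t) = 5·exp(-t/2)/16. We have snap s(t) = 5·exp(-t/2)/16. Substituting t = 2*log(4): s(2*log(4)) = 5/64.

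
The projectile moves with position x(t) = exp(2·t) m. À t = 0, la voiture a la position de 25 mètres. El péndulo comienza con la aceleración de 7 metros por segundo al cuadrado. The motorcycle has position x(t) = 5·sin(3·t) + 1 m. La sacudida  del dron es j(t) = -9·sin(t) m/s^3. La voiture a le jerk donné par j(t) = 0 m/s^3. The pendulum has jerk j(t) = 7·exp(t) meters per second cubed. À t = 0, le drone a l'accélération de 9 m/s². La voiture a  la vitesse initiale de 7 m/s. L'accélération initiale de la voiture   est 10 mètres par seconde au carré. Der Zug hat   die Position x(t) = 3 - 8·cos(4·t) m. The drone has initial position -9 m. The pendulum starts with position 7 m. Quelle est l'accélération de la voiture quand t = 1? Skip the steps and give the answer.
À t = 1, a = 10.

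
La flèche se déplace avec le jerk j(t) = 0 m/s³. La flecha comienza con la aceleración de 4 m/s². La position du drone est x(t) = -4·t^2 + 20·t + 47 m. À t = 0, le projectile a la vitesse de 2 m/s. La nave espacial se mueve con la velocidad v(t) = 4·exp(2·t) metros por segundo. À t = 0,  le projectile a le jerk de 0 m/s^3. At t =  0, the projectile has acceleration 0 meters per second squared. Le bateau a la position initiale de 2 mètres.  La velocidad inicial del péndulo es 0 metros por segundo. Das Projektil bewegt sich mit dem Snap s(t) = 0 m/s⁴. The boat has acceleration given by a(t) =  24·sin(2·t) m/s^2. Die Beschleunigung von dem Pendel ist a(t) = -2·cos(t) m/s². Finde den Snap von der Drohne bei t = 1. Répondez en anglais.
We must differentiate our position equation x(t) = -4·t^2 + 20·t + 47 4 times. Taking d/dt of x(t), we find v(t) = 20 - 8·t. Differentiating velocity, we get acceleration: a(t) = -8. Differentiating acceleration, we get jerk: j(t) = 0. The derivative of jerk gives snap: s(t) = 0. Using s(t) = 0 and substituting t = 1, we find s = 0.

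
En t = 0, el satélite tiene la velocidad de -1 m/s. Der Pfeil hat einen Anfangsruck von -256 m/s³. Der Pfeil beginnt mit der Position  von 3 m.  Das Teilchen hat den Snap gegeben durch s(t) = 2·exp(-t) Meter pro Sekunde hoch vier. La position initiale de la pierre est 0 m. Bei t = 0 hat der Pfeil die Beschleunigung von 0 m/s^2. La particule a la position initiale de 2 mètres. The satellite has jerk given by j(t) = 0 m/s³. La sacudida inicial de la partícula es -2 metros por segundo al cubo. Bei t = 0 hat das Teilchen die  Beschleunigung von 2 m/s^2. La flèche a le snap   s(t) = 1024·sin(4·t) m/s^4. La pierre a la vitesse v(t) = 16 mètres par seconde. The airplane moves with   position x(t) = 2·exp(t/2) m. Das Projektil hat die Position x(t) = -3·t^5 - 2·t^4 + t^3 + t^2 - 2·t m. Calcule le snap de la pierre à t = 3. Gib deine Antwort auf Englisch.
Starting from velocity v(t) = 16, we take 3 derivatives. Differentiating velocity, we get acceleration: a(t) = 0. The derivative of acceleration gives jerk: j(t) = 0. Differentiating jerk, we get snap: s(t) = 0. We have snap s(t) = 0. Substituting t = 3: s(3) = 0.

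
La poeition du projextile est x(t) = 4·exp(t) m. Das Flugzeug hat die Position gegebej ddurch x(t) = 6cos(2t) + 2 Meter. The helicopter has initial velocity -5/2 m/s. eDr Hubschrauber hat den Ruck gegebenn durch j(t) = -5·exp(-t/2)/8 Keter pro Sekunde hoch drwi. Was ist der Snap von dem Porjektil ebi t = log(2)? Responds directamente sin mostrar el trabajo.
Der Snap bei t = log(2) ist s = 8.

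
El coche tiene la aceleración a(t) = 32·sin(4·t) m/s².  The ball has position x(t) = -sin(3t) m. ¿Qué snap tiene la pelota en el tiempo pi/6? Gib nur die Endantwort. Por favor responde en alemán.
Die Antwort ist -81.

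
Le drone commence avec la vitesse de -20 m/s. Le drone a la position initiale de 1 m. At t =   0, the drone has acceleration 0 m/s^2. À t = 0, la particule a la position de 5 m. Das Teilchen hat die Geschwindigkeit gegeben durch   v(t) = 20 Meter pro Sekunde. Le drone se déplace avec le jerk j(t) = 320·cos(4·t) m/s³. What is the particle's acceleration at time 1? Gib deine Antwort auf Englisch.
We must differentiate our velocity equation v(t) = 20 1 time. Differentiating velocity, we get acceleration: a(t) = 0. We have acceleration a(t) = 0. Substituting t = 1: a(1) = 0.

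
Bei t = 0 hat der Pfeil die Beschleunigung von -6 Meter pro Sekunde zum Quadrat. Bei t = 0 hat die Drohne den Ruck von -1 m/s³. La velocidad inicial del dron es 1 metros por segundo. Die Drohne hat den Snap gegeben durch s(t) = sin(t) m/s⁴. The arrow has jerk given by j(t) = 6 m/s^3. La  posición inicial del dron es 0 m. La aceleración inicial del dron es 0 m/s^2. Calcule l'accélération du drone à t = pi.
Nous devons intégrer notre équation du snap s(t) = sin(t) 2 fois. En intégrant le snap et en utilisant la condition initiale j(0) = -1, nous obtenons j(t) = -cos(t). En prenant ∫j(t)dt et en appliquant a(0) = 0, nous trouvons a(t) = -sin(t). En utilisant a(t) = -sin(t) et en substituant t = pi, nous trouvons a = 0.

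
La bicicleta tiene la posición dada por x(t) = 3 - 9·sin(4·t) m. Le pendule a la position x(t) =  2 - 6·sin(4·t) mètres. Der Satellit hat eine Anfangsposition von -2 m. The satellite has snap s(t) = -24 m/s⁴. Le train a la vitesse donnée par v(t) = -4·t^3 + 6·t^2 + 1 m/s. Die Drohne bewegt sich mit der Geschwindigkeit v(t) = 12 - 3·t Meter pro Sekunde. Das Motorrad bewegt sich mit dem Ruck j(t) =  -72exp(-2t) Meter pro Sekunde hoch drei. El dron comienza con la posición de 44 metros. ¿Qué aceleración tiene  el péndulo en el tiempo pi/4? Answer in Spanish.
Para resolver esto, necesitamos tomar 2 derivadas de nuestra ecuación de la posición x(t) = 2 - 6·sin(4·t). La derivada de la posición da la velocidad: v(t) = -24·cos(4·t). La derivada de la velocidad da la aceleración: a(t) = 96·sin(4·t). De la ecuación de la aceleración a(t) = 96·sin(4·t), sustituimos t = pi/4 para obtener a = 0.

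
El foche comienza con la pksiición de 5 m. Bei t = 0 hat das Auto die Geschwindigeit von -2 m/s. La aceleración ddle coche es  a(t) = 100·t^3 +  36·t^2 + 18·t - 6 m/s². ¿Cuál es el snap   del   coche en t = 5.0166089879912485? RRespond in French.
Pour résoudre ceci, nous devons prendre 2 dérivées de notre équation de l'accélération a(t) = 100·t^3 + 36·t^2 + 18·t - 6. En dérivant l'accélération, nous obtenons le jerk: j(t) = 300·t^2 + 72·t + 18. En dérivant le jerk, nous obtenons le snap: s(t) = 600·t + 72. Nous avons le snap s(t) = 600·t + 72. En substituant t = 5.0166089879912485: s(5.0166089879912485) = 3081.96539279475.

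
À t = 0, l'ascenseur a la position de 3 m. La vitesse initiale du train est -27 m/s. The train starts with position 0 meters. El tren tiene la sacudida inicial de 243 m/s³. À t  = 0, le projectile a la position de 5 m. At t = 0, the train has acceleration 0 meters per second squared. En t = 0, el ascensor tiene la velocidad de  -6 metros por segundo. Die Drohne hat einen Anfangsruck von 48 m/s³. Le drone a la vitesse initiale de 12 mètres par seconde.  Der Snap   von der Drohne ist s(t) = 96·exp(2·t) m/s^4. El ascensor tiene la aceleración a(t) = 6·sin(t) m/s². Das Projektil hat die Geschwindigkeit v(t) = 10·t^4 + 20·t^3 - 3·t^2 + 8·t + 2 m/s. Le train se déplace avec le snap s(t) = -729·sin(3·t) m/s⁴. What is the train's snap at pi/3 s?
Using s(t) = -729·sin(3·t) and substituting t = pi/3, we find s = 0.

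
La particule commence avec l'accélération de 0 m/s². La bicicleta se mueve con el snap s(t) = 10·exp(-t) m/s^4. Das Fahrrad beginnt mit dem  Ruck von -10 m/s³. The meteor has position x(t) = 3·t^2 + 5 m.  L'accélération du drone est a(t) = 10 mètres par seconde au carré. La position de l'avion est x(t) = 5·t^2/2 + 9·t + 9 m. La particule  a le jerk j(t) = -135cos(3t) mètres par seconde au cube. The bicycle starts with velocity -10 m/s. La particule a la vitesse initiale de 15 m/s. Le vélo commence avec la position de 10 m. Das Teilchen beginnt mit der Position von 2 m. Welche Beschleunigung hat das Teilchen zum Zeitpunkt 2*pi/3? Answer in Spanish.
Debemos encontrar la integral de nuestra ecuación de la sacudida j(t) = -135·cos(3·t) 1 vez. Tomando ∫j(t)dt y aplicando a(0) = 0, encontramos a(t) = -45·sin(3·t). De la ecuación de la aceleración a(t) = -45·sin(3·t), sustituimos t = 2*pi/3 para obtener a = 0.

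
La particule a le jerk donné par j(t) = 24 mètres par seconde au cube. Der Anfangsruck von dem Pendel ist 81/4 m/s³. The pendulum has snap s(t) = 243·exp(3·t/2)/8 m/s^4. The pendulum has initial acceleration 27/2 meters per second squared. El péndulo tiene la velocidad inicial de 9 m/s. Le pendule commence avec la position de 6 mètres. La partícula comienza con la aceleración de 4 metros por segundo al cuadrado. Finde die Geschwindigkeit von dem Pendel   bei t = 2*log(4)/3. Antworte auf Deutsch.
Wir müssen das Integral unserer Gleichung für den Snap s(t) = 243·exp(3·t/2)/8 3-mal finden. Mit ∫s(t)dt und Anwendung von j(0) = 81/4, finden wir j(t) = 81·exp(3·t/2)/4. Mit ∫j(t)dt und Anwendung von a(0) = 27/2, finden wir a(t) = 27·exp(3·t/2)/2. Die Stammfunktion von der Beschleunigung ist die Geschwindigkeit. Mit v(0) = 9 erhalten wir v(t) = 9·exp(3·t/2). Wir haben die Geschwindigkeit v(t) = 9·exp(3·t/2). Durch Einsetzen von t = 2*log(4)/3: v(2*log(4)/3) = 36.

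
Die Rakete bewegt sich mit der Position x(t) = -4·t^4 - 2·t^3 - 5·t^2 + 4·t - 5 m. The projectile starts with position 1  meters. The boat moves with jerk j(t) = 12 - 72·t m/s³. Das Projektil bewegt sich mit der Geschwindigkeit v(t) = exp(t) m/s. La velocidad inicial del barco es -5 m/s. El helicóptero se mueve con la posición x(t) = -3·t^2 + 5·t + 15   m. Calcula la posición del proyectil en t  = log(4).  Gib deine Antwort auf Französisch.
En partant de la vitesse v(t) = exp(t), nous prenons 1 primitive. En prenant ∫v(t)dt et en appliquant x(0) = 1, nous trouvons x(t) = exp(t). Nous avons la position x(t) = exp(t). En substituant t = log(4): x(log(4)) = 4.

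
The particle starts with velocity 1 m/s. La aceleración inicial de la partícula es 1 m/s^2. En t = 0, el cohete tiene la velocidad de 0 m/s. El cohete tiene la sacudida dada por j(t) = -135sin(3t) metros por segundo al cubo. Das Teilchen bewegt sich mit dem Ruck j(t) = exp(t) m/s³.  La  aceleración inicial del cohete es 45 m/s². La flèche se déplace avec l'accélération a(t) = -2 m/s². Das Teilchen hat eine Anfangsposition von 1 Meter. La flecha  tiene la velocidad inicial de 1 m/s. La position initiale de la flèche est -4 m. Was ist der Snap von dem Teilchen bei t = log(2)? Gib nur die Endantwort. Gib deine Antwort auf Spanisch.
El snap en t = log(2) es s = 2.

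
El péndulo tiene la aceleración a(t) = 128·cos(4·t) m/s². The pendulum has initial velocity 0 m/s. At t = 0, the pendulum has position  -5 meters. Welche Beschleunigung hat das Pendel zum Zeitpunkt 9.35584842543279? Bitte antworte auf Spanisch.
De la ecuación de la aceleración a(t) = 128·cos(4·t), sustituimos t = 9.35584842543279 para obtener a = 123.165432369636.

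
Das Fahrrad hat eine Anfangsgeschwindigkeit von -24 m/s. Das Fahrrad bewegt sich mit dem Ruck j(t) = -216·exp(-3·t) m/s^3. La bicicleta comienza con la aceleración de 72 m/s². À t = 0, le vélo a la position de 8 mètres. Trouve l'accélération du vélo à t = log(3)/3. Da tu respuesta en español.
Partiendo de la sacudida j(t) = -216·exp(-3·t), tomamos 1 antiderivada. Tomando ∫j(t)dt y aplicando a(0) = 72, encontramos a(t) = 72·exp(-3·t). De la ecuación de la aceleración a(t) = 72·exp(-3·t), sustituimos t = log(3)/3 para obtener a = 24.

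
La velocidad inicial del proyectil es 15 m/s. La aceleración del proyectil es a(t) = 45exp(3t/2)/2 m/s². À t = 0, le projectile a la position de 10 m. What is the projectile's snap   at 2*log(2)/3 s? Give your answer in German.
Wir müssen unsere Gleichung für die Beschleunigung a(t) = 45·exp(3·t/2)/2 2-mal ableiten. Die Ableitung von der Beschleunigung ergibt den Ruck: j(t) = 135·exp(3·t/2)/4. Die Ableitung von dem Ruck ergibt den Snap: s(t) = 405·exp(3·t/2)/8. Wir haben den Snap s(t) = 405·exp(3·t/2)/8. Durch Einsetzen von t = 2*log(2)/3: s(2*log(2)/3) = 405/4.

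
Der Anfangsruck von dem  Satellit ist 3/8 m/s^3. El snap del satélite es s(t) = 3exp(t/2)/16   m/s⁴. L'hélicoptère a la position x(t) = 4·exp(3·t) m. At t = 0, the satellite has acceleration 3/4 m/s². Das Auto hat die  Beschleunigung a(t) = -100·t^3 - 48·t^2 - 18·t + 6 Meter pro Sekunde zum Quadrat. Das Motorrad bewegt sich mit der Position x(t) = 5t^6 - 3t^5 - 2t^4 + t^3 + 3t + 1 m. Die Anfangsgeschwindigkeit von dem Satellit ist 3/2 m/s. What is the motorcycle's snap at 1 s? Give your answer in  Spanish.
Para resolver esto, necesitamos tomar 4 derivadas de nuestra ecuación de la posición x(t) = 5·t^6 - 3·t^5 - 2·t^4 + t^3 + 3·t + 1. Tomando d/dt de x(t), encontramos v(t) = 30·t^5 - 15·t^4 - 8·t^3 + 3·t^2 + 3. Tomando d/dt de v(t), encontramos a(t) = 150·t^4 - 60·t^3 - 24·t^2 + 6·t. La derivada de la aceleración da la sacudida: j(t) = 600·t^3 - 180·t^2 - 48·t + 6. Tomando d/dt de j(t), encontramos s(t) = 1800·t^2 - 360·t - 48. De la ecuación del snap s(t) = 1800·t^2 - 360·t - 48, sustituimos t = 1 para obtener s = 1392.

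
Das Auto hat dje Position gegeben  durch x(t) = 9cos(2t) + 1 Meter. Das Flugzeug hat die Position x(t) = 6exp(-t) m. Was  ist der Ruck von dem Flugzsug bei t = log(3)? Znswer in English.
Starting from position x(t) = 6·exp(-t), we take 3 derivatives. Taking d/dt of x(t), we find v(t) = -6·exp(-t). The derivative of velocity gives acceleration: a(t) = 6·exp(-t). Differentiating acceleration, we get jerk: j(t) = -6·exp(-t). From the given jerk equation j(t) = -6·exp(-t), we substitute t = log(3) to get j = -2.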